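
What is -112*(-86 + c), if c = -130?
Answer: 24192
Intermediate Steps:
-112*(-86 + c) = -112*(-86 - 130) = -112*(-216) = 24192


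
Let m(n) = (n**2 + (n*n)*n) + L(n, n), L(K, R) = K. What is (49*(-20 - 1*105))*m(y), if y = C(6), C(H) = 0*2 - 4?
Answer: 318500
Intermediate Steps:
C(H) = -4 (C(H) = 0 - 4 = -4)
y = -4
m(n) = n + n**2 + n**3 (m(n) = (n**2 + (n*n)*n) + n = (n**2 + n**2*n) + n = (n**2 + n**3) + n = n + n**2 + n**3)
(49*(-20 - 1*105))*m(y) = (49*(-20 - 1*105))*(-4*(1 - 4 + (-4)**2)) = (49*(-20 - 105))*(-4*(1 - 4 + 16)) = (49*(-125))*(-4*13) = -6125*(-52) = 318500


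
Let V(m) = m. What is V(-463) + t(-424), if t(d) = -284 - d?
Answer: -323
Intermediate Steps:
V(-463) + t(-424) = -463 + (-284 - 1*(-424)) = -463 + (-284 + 424) = -463 + 140 = -323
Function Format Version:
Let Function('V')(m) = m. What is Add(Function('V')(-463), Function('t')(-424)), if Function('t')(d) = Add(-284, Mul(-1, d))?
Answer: -323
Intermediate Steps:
Add(Function('V')(-463), Function('t')(-424)) = Add(-463, Add(-284, Mul(-1, -424))) = Add(-463, Add(-284, 424)) = Add(-463, 140) = -323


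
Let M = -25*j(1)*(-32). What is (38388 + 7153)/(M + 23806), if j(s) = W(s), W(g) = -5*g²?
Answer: 45541/19806 ≈ 2.2994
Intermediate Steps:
j(s) = -5*s²
M = -4000 (M = -(-125)*1²*(-32) = -(-125)*(-32) = -25*(-5)*(-32) = 125*(-32) = -4000)
(38388 + 7153)/(M + 23806) = (38388 + 7153)/(-4000 + 23806) = 45541/19806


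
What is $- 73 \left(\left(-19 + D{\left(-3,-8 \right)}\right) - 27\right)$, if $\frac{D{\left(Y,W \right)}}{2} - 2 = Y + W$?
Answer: $4672$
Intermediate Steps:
$D{\left(Y,W \right)} = 4 + 2 W + 2 Y$ ($D{\left(Y,W \right)} = 4 + 2 \left(Y + W\right) = 4 + 2 \left(W + Y\right) = 4 + \left(2 W + 2 Y\right) = 4 + 2 W + 2 Y$)
$- 73 \left(\left(-19 + D{\left(-3,-8 \right)}\right) - 27\right) = - 73 \left(\left(-19 + \left(4 + 2 \left(-8\right) + 2 \left(-3\right)\right)\right) - 27\right) = - 73 \left(\left(-19 - 18\right) - 27\right) = - 73 \left(-37 - 27\right) = \left(-73\right) \left(-64\right) = 4672$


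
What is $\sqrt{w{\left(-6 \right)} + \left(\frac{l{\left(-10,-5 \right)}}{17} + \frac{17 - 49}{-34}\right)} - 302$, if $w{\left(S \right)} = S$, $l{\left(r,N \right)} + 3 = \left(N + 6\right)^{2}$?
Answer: $-302 + \frac{2 i \sqrt{374}}{17} \approx -302.0 + 2.2752 i$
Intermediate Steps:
$l{\left(r,N \right)} = -3 + \left(6 + N\right)^{2}$ ($l{\left(r,N \right)} = -3 + \left(N + 6\right)^{2} = -3 + \left(6 + N\right)^{2}$)
$\sqrt{w{\left(-6 \right)} + \left(\frac{l{\left(-10,-5 \right)}}{17} + \frac{17 - 49}{-34}\right)} - 302 = \sqrt{-6 + \left(\frac{-3 + \left(6 - 5\right)^{2}}{17} + \frac{17 - 49}{-34}\right)} - 302 = \sqrt{-6 + \left(\left(-3 + 1^{2}\right) \frac{1}{17} - - \frac{16}{17}\right)} - 302 = \sqrt{-6 + \left(\left(-3 + 1\right) \frac{1}{17} + \frac{16}{17}\right)} - 302 = \sqrt{-6 + \left(\left(-2\right) \frac{1}{17} + \frac{16}{17}\right)} - 302 = \sqrt{-6 + \left(- \frac{2}{17} + \frac{16}{17}\right)} - 302 = \sqrt{-6 + \frac{14}{17}} - 302 = \sqrt{- \frac{88}{17}} - 302 = \frac{2 i \sqrt{374}}{17} - 302 = -302 + \frac{2 i \sqrt{374}}{17}$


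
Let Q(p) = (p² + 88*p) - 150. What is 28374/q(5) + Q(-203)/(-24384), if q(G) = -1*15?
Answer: -230739847/121920 ≈ -1892.6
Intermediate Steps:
Q(p) = -150 + p² + 88*p
q(G) = -15
28374/q(5) + Q(-203)/(-24384) = 28374/(-15) + (-150 + (-203)² + 88*(-203))/(-24384) = 28374*(-1/15) + (-150 + 41209 - 17864)*(-1/24384) = -9458/5 + 23195*(-1/24384) = -9458/5 - 23195/24384 = -230739847/121920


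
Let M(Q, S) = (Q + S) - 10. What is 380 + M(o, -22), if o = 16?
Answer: 364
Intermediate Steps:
M(Q, S) = -10 + Q + S
380 + M(o, -22) = 380 + (-10 + 16 - 22) = 380 - 16 = 364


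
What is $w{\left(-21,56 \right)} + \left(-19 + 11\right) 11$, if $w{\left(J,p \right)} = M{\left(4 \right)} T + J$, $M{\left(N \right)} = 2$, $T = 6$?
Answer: $-97$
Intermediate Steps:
$w{\left(J,p \right)} = 12 + J$ ($w{\left(J,p \right)} = 2 \cdot 6 + J = 12 + J$)
$w{\left(-21,56 \right)} + \left(-19 + 11\right) 11 = \left(12 - 21\right) + \left(-19 + 11\right) 11 = -9 - 88 = -97$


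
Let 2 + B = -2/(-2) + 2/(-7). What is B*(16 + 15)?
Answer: -279/7 ≈ -39.857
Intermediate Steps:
B = -9/7 (B = -2 + (-2/(-2) + 2/(-7)) = -2 + (-2*(-½) + 2*(-⅐)) = -2 + (1 - 2/7) = -2 + 5/7 = -9/7 ≈ -1.2857)
B*(16 + 15) = -9*(16 + 15)/7 = -9/7*31 = -279/7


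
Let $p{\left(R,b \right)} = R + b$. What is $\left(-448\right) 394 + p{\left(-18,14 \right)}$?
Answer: $-176516$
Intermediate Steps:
$\left(-448\right) 394 + p{\left(-18,14 \right)} = \left(-448\right) 394 + \left(-18 + 14\right) = -176512 - 4 = -176516$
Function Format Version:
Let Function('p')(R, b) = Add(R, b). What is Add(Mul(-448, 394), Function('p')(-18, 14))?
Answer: -176516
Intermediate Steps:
Add(Mul(-448, 394), Function('p')(-18, 14)) = Add(Mul(-448, 394), Add(-18, 14)) = Add(-176512, -4) = -176516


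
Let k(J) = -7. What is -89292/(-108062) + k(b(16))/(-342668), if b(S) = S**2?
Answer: 15299133745/18514694708 ≈ 0.82632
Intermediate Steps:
-89292/(-108062) + k(b(16))/(-342668) = -89292/(-108062) - 7/(-342668) = -89292*(-1/108062) - 7*(-1/342668) = 44646/54031 + 7/342668 = 15299133745/18514694708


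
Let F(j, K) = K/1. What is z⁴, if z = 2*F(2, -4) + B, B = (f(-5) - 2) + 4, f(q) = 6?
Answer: 0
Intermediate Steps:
F(j, K) = K (F(j, K) = K*1 = K)
B = 8 (B = (6 - 2) + 4 = 4 + 4 = 8)
z = 0 (z = 2*(-4) + 8 = -8 + 8 = 0)
z⁴ = 0⁴ = 0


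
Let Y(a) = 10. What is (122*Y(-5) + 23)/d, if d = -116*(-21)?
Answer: 1243/2436 ≈ 0.51026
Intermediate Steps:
d = 2436
(122*Y(-5) + 23)/d = (122*10 + 23)/2436 = (1220 + 23)*(1/2436) = 1243*(1/2436) = 1243/2436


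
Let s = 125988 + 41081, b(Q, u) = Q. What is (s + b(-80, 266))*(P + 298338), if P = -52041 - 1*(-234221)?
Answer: 80241220302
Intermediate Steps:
P = 182180 (P = -52041 + 234221 = 182180)
s = 167069
(s + b(-80, 266))*(P + 298338) = (167069 - 80)*(182180 + 298338) = 166989*480518 = 80241220302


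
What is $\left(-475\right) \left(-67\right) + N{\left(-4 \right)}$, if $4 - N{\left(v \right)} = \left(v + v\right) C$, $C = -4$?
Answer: $31797$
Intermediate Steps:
$N{\left(v \right)} = 4 + 8 v$ ($N{\left(v \right)} = 4 - \left(v + v\right) \left(-4\right) = 4 - 2 v \left(-4\right) = 4 - - 8 v = 4 + 8 v$)
$\left(-475\right) \left(-67\right) + N{\left(-4 \right)} = \left(-475\right) \left(-67\right) + \left(4 + 8 \left(-4\right)\right) = 31825 + \left(4 - 32\right) = 31825 - 28 = 31797$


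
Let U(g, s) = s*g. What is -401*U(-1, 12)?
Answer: 4812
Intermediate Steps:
U(g, s) = g*s
-401*U(-1, 12) = -(-401)*12 = -401*(-12) = 4812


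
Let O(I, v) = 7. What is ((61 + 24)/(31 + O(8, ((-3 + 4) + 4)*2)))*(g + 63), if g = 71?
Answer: 5695/19 ≈ 299.74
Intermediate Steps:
((61 + 24)/(31 + O(8, ((-3 + 4) + 4)*2)))*(g + 63) = ((61 + 24)/(31 + 7))*(71 + 63) = (85/38)*134 = 5695/19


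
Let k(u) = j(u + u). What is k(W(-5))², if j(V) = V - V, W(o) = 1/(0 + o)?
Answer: 0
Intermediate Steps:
W(o) = 1/o
j(V) = 0
k(u) = 0
k(W(-5))² = 0² = 0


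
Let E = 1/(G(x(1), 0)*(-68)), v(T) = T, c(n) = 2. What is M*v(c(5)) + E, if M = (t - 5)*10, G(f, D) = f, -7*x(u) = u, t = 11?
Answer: 8167/68 ≈ 120.10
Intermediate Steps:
x(u) = -u/7
M = 60 (M = (11 - 5)*10 = 6*10 = 60)
E = 7/68 (E = 1/(-⅐*1*(-68)) = 1/(-⅐*(-68)) = 1/(68/7) = 7/68 ≈ 0.10294)
M*v(c(5)) + E = 60*2 + 7/68 = 120 + 7/68 = 8167/68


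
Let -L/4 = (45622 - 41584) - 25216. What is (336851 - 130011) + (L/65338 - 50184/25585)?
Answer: 1452805360956/7023835 ≈ 2.0684e+5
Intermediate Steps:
L = 84712 (L = -4*((45622 - 41584) - 25216) = -4*(4038 - 25216) = -4*(-21178) = 84712)
(336851 - 130011) + (L/65338 - 50184/25585) = (336851 - 130011) + (84712/65338 - 50184/25585) = 206840 + (84712*(1/65338) - 50184*1/25585) = 206840 + (42356/32669 - 2952/1505) = 206840 - 4670444/7023835 = 1452805360956/7023835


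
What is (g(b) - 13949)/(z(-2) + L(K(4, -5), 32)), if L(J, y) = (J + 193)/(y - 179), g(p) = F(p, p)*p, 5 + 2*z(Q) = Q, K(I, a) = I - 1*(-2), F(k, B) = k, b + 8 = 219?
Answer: -8988168/1427 ≈ -6298.6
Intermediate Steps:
b = 211 (b = -8 + 219 = 211)
K(I, a) = 2 + I (K(I, a) = I + 2 = 2 + I)
z(Q) = -5/2 + Q/2
g(p) = p**2 (g(p) = p*p = p**2)
L(J, y) = (193 + J)/(-179 + y)
(g(b) - 13949)/(z(-2) + L(K(4, -5), 32)) = (211**2 - 13949)/((-5/2 + (1/2)*(-2)) + (193 + (2 + 4))/(-179 + 32)) = (44521 - 13949)/((-5/2 - 1) + (193 + 6)/(-147)) = 30572/(-7/2 - 1/147*199) = 30572/(-7/2 - 199/147) = 30572/(-1427/294) = 30572*(-294/1427) = -8988168/1427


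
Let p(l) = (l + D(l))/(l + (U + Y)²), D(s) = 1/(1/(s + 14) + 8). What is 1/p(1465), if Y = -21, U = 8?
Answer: 9667561/8668412 ≈ 1.1153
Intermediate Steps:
D(s) = 1/(8 + 1/(14 + s)) (D(s) = 1/(1/(14 + s) + 8) = 1/(8 + 1/(14 + s)))
p(l) = (l + (14 + l)/(113 + 8*l))/(169 + l) (p(l) = (l + (14 + l)/(113 + 8*l))/(l + (8 - 21)²) = (l + (14 + l)/(113 + 8*l))/(l + (-13)²) = (l + (14 + l)/(113 + 8*l))/(l + 169) = (l + (14 + l)/(113 + 8*l))/(169 + l))
1/p(1465) = 1/((14 + 1465 + 1465*(113 + 8*1465))/((113 + 8*1465)*(169 + 1465))) = 1/((14 + 1465 + 1465*(113 + 11720))/((113 + 11720)*1634)) = 1/((1/1634)*(14 + 1465 + 1465*11833)/11833) = 1/((1/11833)*(1/1634)*(14 + 1465 + 17335345)) = 1/((1/11833)*(1/1634)*17336824) = 1/(8668412/9667561) = 9667561/8668412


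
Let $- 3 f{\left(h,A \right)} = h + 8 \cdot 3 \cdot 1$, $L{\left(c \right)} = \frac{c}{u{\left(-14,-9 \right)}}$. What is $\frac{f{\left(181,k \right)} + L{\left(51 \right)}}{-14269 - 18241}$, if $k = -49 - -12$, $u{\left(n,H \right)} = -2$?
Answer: $\frac{563}{195060} \approx 0.0028863$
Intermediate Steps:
$L{\left(c \right)} = - \frac{c}{2}$ ($L{\left(c \right)} = \frac{c}{-2} = c \left(- \frac{1}{2}\right) = - \frac{c}{2}$)
$k = -37$ ($k = -49 + 12 = -37$)
$f{\left(h,A \right)} = -8 - \frac{h}{3}$ ($f{\left(h,A \right)} = - \frac{h + 8 \cdot 3 \cdot 1}{3} = - \frac{h + 8 \cdot 3}{3} = - \frac{h + 24}{3} = - \frac{24 + h}{3} = -8 - \frac{h}{3}$)
$\frac{f{\left(181,k \right)} + L{\left(51 \right)}}{-14269 - 18241} = \frac{\left(-8 - \frac{181}{3}\right) - \frac{51}{2}}{-14269 - 18241} = \frac{\left(-8 - \frac{181}{3}\right) - \frac{51}{2}}{-32510} = \left(- \frac{205}{3} - \frac{51}{2}\right) \left(- \frac{1}{32510}\right) = \left(- \frac{563}{6}\right) \left(- \frac{1}{32510}\right) = \frac{563}{195060}$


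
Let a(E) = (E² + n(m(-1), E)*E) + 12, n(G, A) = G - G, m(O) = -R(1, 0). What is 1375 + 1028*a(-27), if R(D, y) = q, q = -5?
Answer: 763123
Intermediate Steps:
R(D, y) = -5
m(O) = 5 (m(O) = -1*(-5) = 5)
n(G, A) = 0
a(E) = 12 + E² (a(E) = (E² + 0*E) + 12 = (E² + 0) + 12 = E² + 12 = 12 + E²)
1375 + 1028*a(-27) = 1375 + 1028*(12 + (-27)²) = 1375 + 1028*(12 + 729) = 1375 + 1028*741 = 1375 + 761748 = 763123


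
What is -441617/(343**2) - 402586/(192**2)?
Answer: -31821804701/2168506368 ≈ -14.675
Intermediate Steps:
-441617/(343**2) - 402586/(192**2) = -441617/117649 - 402586/36864 = -441617*1/117649 - 402586*1/36864 = -441617/117649 - 201293/18432 = -31821804701/2168506368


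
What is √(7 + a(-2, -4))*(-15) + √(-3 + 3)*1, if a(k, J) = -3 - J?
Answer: -30*√2 ≈ -42.426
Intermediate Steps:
√(7 + a(-2, -4))*(-15) + √(-3 + 3)*1 = √(7 + (-3 - 1*(-4)))*(-15) + √(-3 + 3)*1 = √(7 + (-3 + 4))*(-15) + √0*1 = √(7 + 1)*(-15) + 0*1 = √8*(-15) + 0 = (2*√2)*(-15) + 0 = -30*√2 + 0 = -30*√2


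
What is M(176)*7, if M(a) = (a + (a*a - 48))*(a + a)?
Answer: 76640256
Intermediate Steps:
M(a) = 2*a*(-48 + a + a²) (M(a) = (a + (a² - 48))*(2*a) = (a + (-48 + a²))*(2*a) = (-48 + a + a²)*(2*a) = 2*a*(-48 + a + a²))
M(176)*7 = (2*176*(-48 + 176 + 176²))*7 = (2*176*(-48 + 176 + 30976))*7 = (2*176*31104)*7 = 10948608*7 = 76640256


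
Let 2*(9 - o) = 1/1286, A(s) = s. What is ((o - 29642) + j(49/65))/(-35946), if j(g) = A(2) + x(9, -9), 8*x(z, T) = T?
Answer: 152427653/184906224 ≈ 0.82435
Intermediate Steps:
x(z, T) = T/8
o = 23147/2572 (o = 9 - 1/2/1286 = 9 - 1/2*1/1286 = 9 - 1/2572 = 23147/2572 ≈ 8.9996)
j(g) = 7/8 (j(g) = 2 + (1/8)*(-9) = 2 - 9/8 = 7/8)
((o - 29642) + j(49/65))/(-35946) = ((23147/2572 - 29642) + 7/8)/(-35946) = (-76216077/2572 + 7/8)*(-1/35946) = -152427653/5144*(-1/35946) = 152427653/184906224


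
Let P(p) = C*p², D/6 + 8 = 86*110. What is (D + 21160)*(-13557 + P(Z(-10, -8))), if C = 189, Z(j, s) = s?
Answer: -113770992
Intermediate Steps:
D = 56712 (D = -48 + 6*(86*110) = -48 + 6*9460 = -48 + 56760 = 56712)
P(p) = 189*p²
(D + 21160)*(-13557 + P(Z(-10, -8))) = (56712 + 21160)*(-13557 + 189*(-8)²) = 77872*(-13557 + 189*64) = 77872*(-13557 + 12096) = 77872*(-1461) = -113770992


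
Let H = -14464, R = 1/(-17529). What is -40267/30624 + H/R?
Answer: 7764392260277/30624 ≈ 2.5354e+8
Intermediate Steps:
R = -1/17529 ≈ -5.7048e-5
-40267/30624 + H/R = -40267/30624 - 14464/(-1/17529) = -40267*1/30624 - 14464*(-17529) = -40267/30624 + 253539456 = 7764392260277/30624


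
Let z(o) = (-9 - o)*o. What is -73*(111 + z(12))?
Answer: 10293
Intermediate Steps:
z(o) = o*(-9 - o)
-73*(111 + z(12)) = -73*(111 - 1*12*(9 + 12)) = -73*(111 - 1*12*21) = -73*(111 - 252) = -73*(-141) = 10293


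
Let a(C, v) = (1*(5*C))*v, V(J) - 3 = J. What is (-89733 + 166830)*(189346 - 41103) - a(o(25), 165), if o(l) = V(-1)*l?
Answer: 11429049321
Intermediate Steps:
V(J) = 3 + J
o(l) = 2*l (o(l) = (3 - 1)*l = 2*l)
a(C, v) = 5*C*v (a(C, v) = (5*C)*v = 5*C*v)
(-89733 + 166830)*(189346 - 41103) - a(o(25), 165) = (-89733 + 166830)*(189346 - 41103) - 5*2*25*165 = 77097*148243 - 5*50*165 = 11429090571 - 1*41250 = 11429090571 - 41250 = 11429049321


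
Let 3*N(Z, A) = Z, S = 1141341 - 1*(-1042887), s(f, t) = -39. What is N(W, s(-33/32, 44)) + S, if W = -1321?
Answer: 6551363/3 ≈ 2.1838e+6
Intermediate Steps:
S = 2184228 (S = 1141341 + 1042887 = 2184228)
N(Z, A) = Z/3
N(W, s(-33/32, 44)) + S = (1/3)*(-1321) + 2184228 = -1321/3 + 2184228 = 6551363/3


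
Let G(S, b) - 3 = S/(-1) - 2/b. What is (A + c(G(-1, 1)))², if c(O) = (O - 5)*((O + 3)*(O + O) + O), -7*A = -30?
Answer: 186624/49 ≈ 3808.7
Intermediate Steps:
A = 30/7 (A = -⅐*(-30) = 30/7 ≈ 4.2857)
G(S, b) = 3 - S - 2/b (G(S, b) = 3 + (S/(-1) - 2/b) = 3 + (S*(-1) - 2/b) = 3 + (-S - 2/b) = 3 - S - 2/b)
c(O) = (-5 + O)*(O + 2*O*(3 + O)) (c(O) = (-5 + O)*((3 + O)*(2*O) + O) = (-5 + O)*(2*O*(3 + O) + O) = (-5 + O)*(O + 2*O*(3 + O)))
(A + c(G(-1, 1)))² = (30/7 + (3 - 1*(-1) - 2/1)*(-35 - 3*(3 - 1*(-1) - 2/1) + 2*(3 - 1*(-1) - 2/1)²))² = (30/7 + (3 + 1 - 2*1)*(-35 - 3*(3 + 1 - 2*1) + 2*(3 + 1 - 2*1)²))² = (30/7 + (3 + 1 - 2)*(-35 - 3*(3 + 1 - 2) + 2*(3 + 1 - 2)²))² = (30/7 + 2*(-35 - 3*2 + 2*2²))² = (30/7 + 2*(-35 - 6 + 2*4))² = (30/7 + 2*(-35 - 6 + 8))² = (30/7 + 2*(-33))² = (30/7 - 66)² = (-432/7)² = 186624/49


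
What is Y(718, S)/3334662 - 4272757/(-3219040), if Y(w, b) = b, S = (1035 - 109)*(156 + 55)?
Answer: 7438577876287/5367205182240 ≈ 1.3859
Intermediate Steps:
S = 195386 (S = 926*211 = 195386)
Y(718, S)/3334662 - 4272757/(-3219040) = 195386/3334662 - 4272757/(-3219040) = 195386*(1/3334662) - 4272757*(-1/3219040) = 97693/1667331 + 4272757/3219040 = 7438577876287/5367205182240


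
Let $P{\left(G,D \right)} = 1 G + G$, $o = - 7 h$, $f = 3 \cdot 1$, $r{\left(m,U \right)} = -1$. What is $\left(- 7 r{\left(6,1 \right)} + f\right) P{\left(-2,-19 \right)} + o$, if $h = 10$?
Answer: $-110$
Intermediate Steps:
$f = 3$
$o = -70$ ($o = \left(-7\right) 10 = -70$)
$P{\left(G,D \right)} = 2 G$ ($P{\left(G,D \right)} = G + G = 2 G$)
$\left(- 7 r{\left(6,1 \right)} + f\right) P{\left(-2,-19 \right)} + o = \left(\left(-7\right) \left(-1\right) + 3\right) 2 \left(-2\right) - 70 = \left(7 + 3\right) \left(-4\right) - 70 = 10 \left(-4\right) - 70 = -40 - 70 = -110$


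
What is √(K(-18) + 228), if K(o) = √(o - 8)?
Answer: √(228 + I*√26) ≈ 15.101 + 0.1688*I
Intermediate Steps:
K(o) = √(-8 + o)
√(K(-18) + 228) = √(√(-8 - 18) + 228) = √(√(-26) + 228) = √(I*√26 + 228) = √(228 + I*√26)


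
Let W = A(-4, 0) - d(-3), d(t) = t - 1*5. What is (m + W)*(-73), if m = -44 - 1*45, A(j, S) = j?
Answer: 6205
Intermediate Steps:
d(t) = -5 + t (d(t) = t - 5 = -5 + t)
m = -89 (m = -44 - 45 = -89)
W = 4 (W = -4 - (-5 - 3) = -4 - 1*(-8) = -4 + 8 = 4)
(m + W)*(-73) = (-89 + 4)*(-73) = -85*(-73) = 6205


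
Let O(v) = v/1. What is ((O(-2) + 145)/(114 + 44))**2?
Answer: 20449/24964 ≈ 0.81914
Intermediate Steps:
O(v) = v (O(v) = v*1 = v)
((O(-2) + 145)/(114 + 44))**2 = ((-2 + 145)/(114 + 44))**2 = (143/158)**2 = 20449/24964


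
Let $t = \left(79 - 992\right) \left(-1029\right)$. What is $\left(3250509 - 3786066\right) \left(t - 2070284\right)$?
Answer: $605611604499$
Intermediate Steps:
$t = 939477$ ($t = \left(-913\right) \left(-1029\right) = 939477$)
$\left(3250509 - 3786066\right) \left(t - 2070284\right) = \left(3250509 - 3786066\right) \left(939477 - 2070284\right) = \left(-535557\right) \left(-1130807\right) = 605611604499$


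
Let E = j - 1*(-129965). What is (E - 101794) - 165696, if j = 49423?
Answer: -88102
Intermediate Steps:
E = 179388 (E = 49423 - 1*(-129965) = 49423 + 129965 = 179388)
(E - 101794) - 165696 = (179388 - 101794) - 165696 = 77594 - 165696 = -88102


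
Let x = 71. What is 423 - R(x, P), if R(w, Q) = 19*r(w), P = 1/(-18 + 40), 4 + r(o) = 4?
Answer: 423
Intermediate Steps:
r(o) = 0 (r(o) = -4 + 4 = 0)
P = 1/22 ≈ 0.045455
R(w, Q) = 0 (R(w, Q) = 19*0 = 0)
423 - R(x, P) = 423 - 1*0 = 423 + 0 = 423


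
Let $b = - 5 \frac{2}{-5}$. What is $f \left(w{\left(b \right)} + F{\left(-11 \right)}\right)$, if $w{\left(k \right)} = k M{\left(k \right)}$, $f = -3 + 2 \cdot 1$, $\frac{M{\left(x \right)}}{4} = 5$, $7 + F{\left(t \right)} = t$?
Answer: $-22$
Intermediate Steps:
$F{\left(t \right)} = -7 + t$
$b = 2$ ($b = - 5 \cdot 2 \left(- \frac{1}{5}\right) = \left(-5\right) \left(- \frac{2}{5}\right) = 2$)
$M{\left(x \right)} = 20$ ($M{\left(x \right)} = 4 \cdot 5 = 20$)
$f = -1$ ($f = -3 + 2 = -1$)
$w{\left(k \right)} = 20 k$ ($w{\left(k \right)} = k 20 = 20 k$)
$f \left(w{\left(b \right)} + F{\left(-11 \right)}\right) = - (20 \cdot 2 - 18) = - (40 - 18) = \left(-1\right) 22 = -22$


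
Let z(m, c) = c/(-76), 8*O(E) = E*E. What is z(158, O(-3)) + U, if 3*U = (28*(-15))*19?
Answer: -1617289/608 ≈ -2660.0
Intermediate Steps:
O(E) = E**2/8 (O(E) = (E*E)/8 = E**2/8)
z(m, c) = -c/76 (z(m, c) = c*(-1/76) = -c/76)
U = -2660 (U = ((28*(-15))*19)/3 = (-420*19)/3 = (1/3)*(-7980) = -2660)
z(158, O(-3)) + U = -(-3)**2/608 - 2660 = -9/608 - 2660 = -1617289/608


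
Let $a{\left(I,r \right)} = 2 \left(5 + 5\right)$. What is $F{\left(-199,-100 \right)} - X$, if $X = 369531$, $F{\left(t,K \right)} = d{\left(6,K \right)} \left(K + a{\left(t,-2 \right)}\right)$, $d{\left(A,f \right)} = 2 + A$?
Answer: $-370171$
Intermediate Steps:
$a{\left(I,r \right)} = 20$ ($a{\left(I,r \right)} = 2 \cdot 10 = 20$)
$F{\left(t,K \right)} = 160 + 8 K$ ($F{\left(t,K \right)} = \left(2 + 6\right) \left(K + 20\right) = 8 \left(20 + K\right) = 160 + 8 K$)
$F{\left(-199,-100 \right)} - X = \left(160 + 8 \left(-100\right)\right) - 369531 = \left(160 - 800\right) - 369531 = -640 - 369531 = -370171$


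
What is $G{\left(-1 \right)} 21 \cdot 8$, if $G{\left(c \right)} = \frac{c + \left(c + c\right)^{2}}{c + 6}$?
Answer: $\frac{504}{5} \approx 100.8$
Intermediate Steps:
$G{\left(c \right)} = \frac{c + 4 c^{2}}{6 + c}$ ($G{\left(c \right)} = \frac{c + \left(2 c\right)^{2}}{6 + c} = \frac{c + 4 c^{2}}{6 + c}$)
$G{\left(-1 \right)} 21 \cdot 8 = - \frac{1 + 4 \left(-1\right)}{6 - 1} \cdot 21 \cdot 8 = - \frac{1 - 4}{5} \cdot 21 \cdot 8 = \left(-1\right) \frac{1}{5} \left(-3\right) 21 \cdot 8 = \frac{3}{5} \cdot 21 \cdot 8 = \frac{63}{5} \cdot 8 = \frac{504}{5}$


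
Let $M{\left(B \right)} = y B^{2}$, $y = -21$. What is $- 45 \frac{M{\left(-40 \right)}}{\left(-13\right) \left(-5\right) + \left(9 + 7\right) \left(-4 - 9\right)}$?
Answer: $- \frac{1512000}{143} \approx -10573.0$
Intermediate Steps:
$M{\left(B \right)} = - 21 B^{2}$
$- 45 \frac{M{\left(-40 \right)}}{\left(-13\right) \left(-5\right) + \left(9 + 7\right) \left(-4 - 9\right)} = - 45 \frac{\left(-21\right) \left(-40\right)^{2}}{\left(-13\right) \left(-5\right) + \left(9 + 7\right) \left(-4 - 9\right)} = - 45 \frac{\left(-21\right) 1600}{65 + 16 \left(-13\right)} = - 45 \left(- \frac{33600}{65 - 208}\right) = - 45 \left(- \frac{33600}{-143}\right) = - 45 \left(\left(-33600\right) \left(- \frac{1}{143}\right)\right) = \left(-45\right) \frac{33600}{143} = - \frac{1512000}{143}$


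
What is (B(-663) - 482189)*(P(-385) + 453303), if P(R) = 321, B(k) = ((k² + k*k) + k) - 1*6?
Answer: 179762118720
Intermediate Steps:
B(k) = -6 + k + 2*k² (B(k) = ((k² + k²) + k) - 6 = (2*k² + k) - 6 = (k + 2*k²) - 6 = -6 + k + 2*k²)
(B(-663) - 482189)*(P(-385) + 453303) = ((-6 - 663 + 2*(-663)²) - 482189)*(321 + 453303) = ((-6 - 663 + 2*439569) - 482189)*453624 = ((-6 - 663 + 879138) - 482189)*453624 = (878469 - 482189)*453624 = 396280*453624 = 179762118720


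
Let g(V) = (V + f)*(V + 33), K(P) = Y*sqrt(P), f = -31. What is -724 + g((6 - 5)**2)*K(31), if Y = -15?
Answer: -724 + 15300*sqrt(31) ≈ 84463.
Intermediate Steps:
K(P) = -15*sqrt(P)
g(V) = (-31 + V)*(33 + V) (g(V) = (V - 31)*(V + 33) = (-31 + V)*(33 + V))
-724 + g((6 - 5)**2)*K(31) = -724 + (-1023 + ((6 - 5)**2)**2 + 2*(6 - 5)**2)*(-15*sqrt(31)) = -724 + (-1023 + (1**2)**2 + 2*1**2)*(-15*sqrt(31)) = -724 + (-1023 + 1**2 + 2*1)*(-15*sqrt(31)) = -724 + (-1023 + 1 + 2)*(-15*sqrt(31)) = -724 - (-15300)*sqrt(31) = -724 + 15300*sqrt(31)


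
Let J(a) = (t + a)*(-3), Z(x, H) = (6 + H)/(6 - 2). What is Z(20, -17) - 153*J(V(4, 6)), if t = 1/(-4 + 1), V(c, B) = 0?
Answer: -623/4 ≈ -155.75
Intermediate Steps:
Z(x, H) = 3/2 + H/4 (Z(x, H) = (6 + H)/4 = (6 + H)*(1/4) = 3/2 + H/4)
t = -1/3 (t = 1/(-3) = -1/3 ≈ -0.33333)
J(a) = 1 - 3*a (J(a) = (-1/3 + a)*(-3) = 1 - 3*a)
Z(20, -17) - 153*J(V(4, 6)) = (3/2 + (1/4)*(-17)) - 153*(1 - 3*0) = (3/2 - 17/4) - 153*(1 + 0) = -11/4 - 153*1 = -11/4 - 153 = -623/4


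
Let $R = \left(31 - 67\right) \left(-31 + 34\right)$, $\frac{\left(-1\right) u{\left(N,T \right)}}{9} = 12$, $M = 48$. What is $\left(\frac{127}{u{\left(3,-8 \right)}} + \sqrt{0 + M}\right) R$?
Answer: $127 - 432 \sqrt{3} \approx -621.25$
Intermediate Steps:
$u{\left(N,T \right)} = -108$ ($u{\left(N,T \right)} = \left(-9\right) 12 = -108$)
$R = -108$ ($R = \left(-36\right) 3 = -108$)
$\left(\frac{127}{u{\left(3,-8 \right)}} + \sqrt{0 + M}\right) R = \left(\frac{127}{-108} + \sqrt{0 + 48}\right) \left(-108\right) = \left(127 \left(- \frac{1}{108}\right) + \sqrt{48}\right) \left(-108\right) = \left(- \frac{127}{108} + 4 \sqrt{3}\right) \left(-108\right) = 127 - 432 \sqrt{3}$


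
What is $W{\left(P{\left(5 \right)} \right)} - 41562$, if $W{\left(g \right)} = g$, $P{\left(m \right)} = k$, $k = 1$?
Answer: $-41561$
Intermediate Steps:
$P{\left(m \right)} = 1$
$W{\left(P{\left(5 \right)} \right)} - 41562 = 1 - 41562 = -41561$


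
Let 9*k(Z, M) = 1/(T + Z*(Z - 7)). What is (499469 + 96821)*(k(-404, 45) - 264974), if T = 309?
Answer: -236555981888347130/1497177 ≈ -1.5800e+11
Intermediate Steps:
k(Z, M) = 1/(9*(309 + Z*(-7 + Z))) (k(Z, M) = 1/(9*(309 + Z*(Z - 7))) = 1/(9*(309 + Z*(-7 + Z))))
(499469 + 96821)*(k(-404, 45) - 264974) = (499469 + 96821)*(1/(9*(309 + (-404)**2 - 7*(-404))) - 264974) = 596290*(1/(9*(309 + 163216 + 2828)) - 264974) = 596290*((1/9)/166353 - 264974) = 596290*((1/9)*(1/166353) - 264974) = 596290*(1/1497177 - 264974) = 596290*(-396712978397/1497177) = -236555981888347130/1497177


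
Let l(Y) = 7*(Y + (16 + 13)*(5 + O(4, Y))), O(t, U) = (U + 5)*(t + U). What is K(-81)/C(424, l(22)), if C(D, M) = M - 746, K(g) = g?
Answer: -9/15881 ≈ -0.00056672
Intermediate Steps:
O(t, U) = (5 + U)*(U + t)
l(Y) = 5075 + 203*Y**2 + 1834*Y (l(Y) = 7*(Y + (16 + 13)*(5 + (Y**2 + 5*Y + 5*4 + Y*4))) = 7*(Y + 29*(5 + (Y**2 + 5*Y + 20 + 4*Y))) = 7*(Y + 29*(5 + (20 + Y**2 + 9*Y))) = 7*(Y + 29*(25 + Y**2 + 9*Y)) = 7*(Y + (725 + 29*Y**2 + 261*Y)) = 7*(725 + 29*Y**2 + 262*Y) = 5075 + 203*Y**2 + 1834*Y)
C(D, M) = -746 + M
K(-81)/C(424, l(22)) = -81/(-746 + (5075 + 203*22**2 + 1834*22)) = -81/(-746 + (5075 + 203*484 + 40348)) = -81/(-746 + (5075 + 98252 + 40348)) = -81/(-746 + 143675) = -81/142929 = -81*1/142929 = -9/15881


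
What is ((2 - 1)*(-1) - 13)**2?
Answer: 196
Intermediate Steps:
((2 - 1)*(-1) - 13)**2 = (1*(-1) - 13)**2 = (-1 - 13)**2 = (-14)**2 = 196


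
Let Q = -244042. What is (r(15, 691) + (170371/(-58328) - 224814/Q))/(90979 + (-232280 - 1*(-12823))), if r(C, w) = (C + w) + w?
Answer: -3309517718747/304802958269488 ≈ -0.010858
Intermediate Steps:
r(C, w) = C + 2*w
(r(15, 691) + (170371/(-58328) - 224814/Q))/(90979 + (-232280 - 1*(-12823))) = ((15 + 2*691) + (170371/(-58328) - 224814/(-244042)))/(90979 + (-232280 - 1*(-12823))) = ((15 + 1382) + (170371*(-1/58328) - 224814*(-1/244042)))/(90979 + (-232280 + 12823)) = (1397 + (-170371/58328 + 112407/122021))/(90979 - 219457) = (1397 - 14232364295/7117240888)/(-128478) = (9928553156241/7117240888)*(-1/128478) = -3309517718747/304802958269488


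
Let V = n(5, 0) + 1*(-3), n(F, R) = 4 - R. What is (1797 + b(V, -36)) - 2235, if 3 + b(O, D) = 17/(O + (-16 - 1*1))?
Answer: -7073/16 ≈ -442.06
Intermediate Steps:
V = 1 (V = (4 - 1*0) + 1*(-3) = (4 + 0) - 3 = 4 - 3 = 1)
b(O, D) = -3 + 17/(-17 + O) (b(O, D) = -3 + 17/(O + (-16 - 1*1)) = -3 + 17/(O + (-16 - 1)) = -3 + 17/(O - 17) = -3 + 17/(-17 + O))
(1797 + b(V, -36)) - 2235 = (1797 + (68 - 3*1)/(-17 + 1)) - 2235 = (1797 + (68 - 3)/(-16)) - 2235 = (1797 - 1/16*65) - 2235 = (1797 - 65/16) - 2235 = 28687/16 - 2235 = -7073/16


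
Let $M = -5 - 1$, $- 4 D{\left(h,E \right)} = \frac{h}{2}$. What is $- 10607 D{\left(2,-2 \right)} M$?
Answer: $- \frac{31821}{2} \approx -15911.0$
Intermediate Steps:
$D{\left(h,E \right)} = - \frac{h}{8}$ ($D{\left(h,E \right)} = - \frac{h \frac{1}{2}}{4} = - \frac{\frac{1}{2} h}{4} = - \frac{h}{8}$)
$M = -6$ ($M = -5 - 1 = -6$)
$- 10607 D{\left(2,-2 \right)} M = - 10607 \left(- \frac{1}{8}\right) 2 \left(-6\right) = - 10607 \left(\left(- \frac{1}{4}\right) \left(-6\right)\right) = \left(-10607\right) \frac{3}{2} = - \frac{31821}{2}$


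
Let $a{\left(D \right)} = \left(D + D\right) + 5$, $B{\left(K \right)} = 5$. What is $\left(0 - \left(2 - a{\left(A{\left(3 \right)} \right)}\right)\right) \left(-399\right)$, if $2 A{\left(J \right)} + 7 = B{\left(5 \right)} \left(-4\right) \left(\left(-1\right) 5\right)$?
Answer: $-38304$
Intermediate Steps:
$A{\left(J \right)} = \frac{93}{2}$ ($A{\left(J \right)} = - \frac{7}{2} + \frac{5 \left(-4\right) \left(\left(-1\right) 5\right)}{2} = - \frac{7}{2} + \frac{\left(-20\right) \left(-5\right)}{2} = - \frac{7}{2} + \frac{1}{2} \cdot 100 = - \frac{7}{2} + 50 = \frac{93}{2}$)
$a{\left(D \right)} = 5 + 2 D$ ($a{\left(D \right)} = 2 D + 5 = 5 + 2 D$)
$\left(0 - \left(2 - a{\left(A{\left(3 \right)} \right)}\right)\right) \left(-399\right) = \left(0 - \left(2 - \left(5 + 2 \cdot \frac{93}{2}\right)\right)\right) \left(-399\right) = \left(0 - \left(2 - \left(5 + 93\right)\right)\right) \left(-399\right) = \left(0 - \left(2 - 98\right)\right) \left(-399\right) = \left(0 - -96\right) \left(-399\right) = \left(0 + 96\right) \left(-399\right) = 96 \left(-399\right) = -38304$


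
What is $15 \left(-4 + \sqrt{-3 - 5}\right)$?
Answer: $-60 + 30 i \sqrt{2} \approx -60.0 + 42.426 i$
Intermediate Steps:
$15 \left(-4 + \sqrt{-3 - 5}\right) = 15 \left(-4 + \sqrt{-8}\right) = 15 \left(-4 + 2 i \sqrt{2}\right) = -60 + 30 i \sqrt{2}$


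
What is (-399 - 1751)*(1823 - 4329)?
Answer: 5387900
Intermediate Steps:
(-399 - 1751)*(1823 - 4329) = -2150*(-2506) = 5387900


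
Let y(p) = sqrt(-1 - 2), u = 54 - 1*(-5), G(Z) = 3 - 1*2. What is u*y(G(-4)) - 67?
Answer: -67 + 59*I*sqrt(3) ≈ -67.0 + 102.19*I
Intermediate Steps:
G(Z) = 1 (G(Z) = 3 - 2 = 1)
u = 59 (u = 54 + 5 = 59)
y(p) = I*sqrt(3) (y(p) = sqrt(-3) = I*sqrt(3))
u*y(G(-4)) - 67 = 59*(I*sqrt(3)) - 67 = 59*I*sqrt(3) - 67 = -67 + 59*I*sqrt(3)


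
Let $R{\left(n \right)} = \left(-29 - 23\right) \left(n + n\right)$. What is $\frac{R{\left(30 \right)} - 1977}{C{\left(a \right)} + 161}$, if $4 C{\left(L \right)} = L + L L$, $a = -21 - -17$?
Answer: $- \frac{5097}{164} \approx -31.079$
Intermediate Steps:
$a = -4$ ($a = -21 + 17 = -4$)
$C{\left(L \right)} = \frac{L}{4} + \frac{L^{2}}{4}$ ($C{\left(L \right)} = \frac{L + L L}{4} = \frac{L + L^{2}}{4} = \frac{L}{4} + \frac{L^{2}}{4}$)
$R{\left(n \right)} = - 104 n$ ($R{\left(n \right)} = - 52 \cdot 2 n = - 104 n$)
$\frac{R{\left(30 \right)} - 1977}{C{\left(a \right)} + 161} = \frac{\left(-104\right) 30 - 1977}{\frac{1}{4} \left(-4\right) \left(1 - 4\right) + 161} = \frac{-3120 - 1977}{\frac{1}{4} \left(-4\right) \left(-3\right) + 161} = - \frac{5097}{3 + 161} = - \frac{5097}{164}$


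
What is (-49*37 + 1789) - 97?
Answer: -121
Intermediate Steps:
(-49*37 + 1789) - 97 = (-1813 + 1789) - 97 = -24 - 97 = -121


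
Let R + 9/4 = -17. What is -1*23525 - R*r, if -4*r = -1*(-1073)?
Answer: -459021/16 ≈ -28689.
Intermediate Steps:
R = -77/4 (R = -9/4 - 17 = -77/4 ≈ -19.250)
r = -1073/4 (r = -(-1)*(-1073)/4 = -¼*1073 = -1073/4 ≈ -268.25)
-1*23525 - R*r = -1*23525 - (-77)*(-1073)/(4*4) = -23525 - 1*82621/16 = -23525 - 82621/16 = -459021/16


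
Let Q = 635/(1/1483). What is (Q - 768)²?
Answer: 885362437969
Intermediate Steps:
Q = 941705 (Q = 635/(1/1483) = 635*1483 = 941705)
(Q - 768)² = (941705 - 768)² = 940937² = 885362437969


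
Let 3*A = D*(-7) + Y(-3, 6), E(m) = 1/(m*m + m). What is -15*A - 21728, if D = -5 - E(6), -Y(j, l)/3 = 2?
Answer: -131243/6 ≈ -21874.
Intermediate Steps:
Y(j, l) = -6 (Y(j, l) = -3*2 = -6)
E(m) = 1/(m + m**2) (E(m) = 1/(m**2 + m) = 1/(m + m**2))
D = -211/42 (D = -5 - 1/(6*(1 + 6)) = -5 - 1/(6*7) = -5 - 1*1/42 = -5 - 1/42 = -211/42 ≈ -5.0238)
A = 175/18 (A = (-211/42*(-7) - 6)/3 = (211/6 - 6)/3 = (1/3)*(175/6) = 175/18 ≈ 9.7222)
-15*A - 21728 = -15*175/18 - 21728 = -875/6 - 21728 = -131243/6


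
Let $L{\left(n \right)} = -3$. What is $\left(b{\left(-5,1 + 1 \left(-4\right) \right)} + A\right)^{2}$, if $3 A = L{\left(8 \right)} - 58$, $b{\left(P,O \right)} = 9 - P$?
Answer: $\frac{361}{9} \approx 40.111$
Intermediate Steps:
$A = - \frac{61}{3}$ ($A = \frac{-3 - 58}{3} = \frac{1}{3} \left(-61\right) = - \frac{61}{3} \approx -20.333$)
$\left(b{\left(-5,1 + 1 \left(-4\right) \right)} + A\right)^{2} = \left(\left(9 - -5\right) - \frac{61}{3}\right)^{2} = \left(\left(9 + 5\right) - \frac{61}{3}\right)^{2} = \left(14 - \frac{61}{3}\right)^{2} = \left(- \frac{19}{3}\right)^{2} = \frac{361}{9}$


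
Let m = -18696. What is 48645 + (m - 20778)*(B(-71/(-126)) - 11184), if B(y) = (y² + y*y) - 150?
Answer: 65771018296/147 ≈ 4.4742e+8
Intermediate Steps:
B(y) = -150 + 2*y² (B(y) = (y² + y²) - 150 = 2*y² - 150 = -150 + 2*y²)
48645 + (m - 20778)*(B(-71/(-126)) - 11184) = 48645 + (-18696 - 20778)*((-150 + 2*(-71/(-126))²) - 11184) = 48645 - 39474*((-150 + 2*(-71*(-1/126))²) - 11184) = 48645 - 39474*((-150 + 2*(71/126)²) - 11184) = 48645 - 39474*((-150 + 2*(5041/15876)) - 11184) = 48645 - 39474*((-150 + 5041/7938) - 11184) = 48645 - 39474*(-1185659/7938 - 11184) = 48645 - 39474*(-89964251/7938) = 48645 + 65763867481/147 = 65771018296/147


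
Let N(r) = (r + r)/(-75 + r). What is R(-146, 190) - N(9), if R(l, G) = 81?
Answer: 894/11 ≈ 81.273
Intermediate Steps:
N(r) = 2*r/(-75 + r) (N(r) = (2*r)/(-75 + r) = 2*r/(-75 + r))
R(-146, 190) - N(9) = 81 - 2*9/(-75 + 9) = 81 - 2*9/(-66) = 81 - 2*9*(-1)/66 = 81 - 1*(-3/11) = 81 + 3/11 = 894/11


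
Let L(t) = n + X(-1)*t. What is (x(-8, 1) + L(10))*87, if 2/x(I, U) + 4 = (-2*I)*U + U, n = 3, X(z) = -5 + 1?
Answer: -41673/13 ≈ -3205.6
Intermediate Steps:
X(z) = -4
x(I, U) = 2/(-4 + U - 2*I*U) (x(I, U) = 2/(-4 + ((-2*I)*U + U)) = 2/(-4 + (-2*I*U + U)) = 2/(-4 + (U - 2*I*U)) = 2/(-4 + U - 2*I*U))
L(t) = 3 - 4*t
(x(-8, 1) + L(10))*87 = (-2/(4 - 1*1 + 2*(-8)*1) + (3 - 4*10))*87 = (-2/(4 - 1 - 16) + (3 - 40))*87 = (-2/(-13) - 37)*87 = (-2*(-1/13) - 37)*87 = (2/13 - 37)*87 = -479/13*87 = -41673/13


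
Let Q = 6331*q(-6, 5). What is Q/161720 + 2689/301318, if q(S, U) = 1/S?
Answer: 26982547/11245187760 ≈ 0.0023995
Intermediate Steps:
Q = -6331/6 (Q = 6331/(-6) = 6331*(-⅙) = -6331/6 ≈ -1055.2)
Q/161720 + 2689/301318 = -6331/6/161720 + 2689/301318 = -6331/6*1/161720 + 2689*(1/301318) = -487/74640 + 2689/301318 = 26982547/11245187760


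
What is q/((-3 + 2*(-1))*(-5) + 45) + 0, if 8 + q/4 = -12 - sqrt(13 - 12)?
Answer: -6/5 ≈ -1.2000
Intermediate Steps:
q = -84 (q = -32 + 4*(-12 - sqrt(13 - 12)) = -32 + 4*(-12 - sqrt(1)) = -32 + 4*(-12 - 1*1) = -32 + 4*(-12 - 1) = -32 + 4*(-13) = -32 - 52 = -84)
q/((-3 + 2*(-1))*(-5) + 45) + 0 = -84/((-3 + 2*(-1))*(-5) + 45) + 0 = -84/((-3 - 2)*(-5) + 45) + 0 = -84/(-5*(-5) + 45) + 0 = -84/(25 + 45) + 0 = -84/70 + 0 = (1/70)*(-84) + 0 = -6/5 + 0 = -6/5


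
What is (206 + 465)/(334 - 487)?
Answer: -671/153 ≈ -4.3856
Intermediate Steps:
(206 + 465)/(334 - 487) = 671/(-153) = 671*(-1/153) = -671/153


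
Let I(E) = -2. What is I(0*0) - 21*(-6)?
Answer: 124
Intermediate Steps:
I(0*0) - 21*(-6) = -2 - 21*(-6) = -2 + 126 = 124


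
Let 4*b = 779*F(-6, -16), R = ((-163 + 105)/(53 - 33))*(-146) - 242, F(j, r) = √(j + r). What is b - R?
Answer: -907/5 + 779*I*√22/4 ≈ -181.4 + 913.46*I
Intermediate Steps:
R = 907/5 (R = -58/20*(-146) - 242 = -58*1/20*(-146) - 242 = -29/10*(-146) - 242 = 2117/5 - 242 = 907/5 ≈ 181.40)
b = 779*I*√22/4 (b = (779*√(-6 - 16))/4 = (779*√(-22))/4 = (779*(I*√22))/4 = (779*I*√22)/4 = 779*I*√22/4 ≈ 913.46*I)
b - R = 779*I*√22/4 - 1*907/5 = 779*I*√22/4 - 907/5 = -907/5 + 779*I*√22/4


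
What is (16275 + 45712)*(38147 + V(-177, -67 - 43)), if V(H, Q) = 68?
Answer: 2368833205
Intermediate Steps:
(16275 + 45712)*(38147 + V(-177, -67 - 43)) = (16275 + 45712)*(38147 + 68) = 61987*38215 = 2368833205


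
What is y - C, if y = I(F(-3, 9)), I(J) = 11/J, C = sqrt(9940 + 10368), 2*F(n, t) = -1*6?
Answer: -11/3 - 2*sqrt(5077) ≈ -146.17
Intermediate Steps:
F(n, t) = -3 (F(n, t) = (-1*6)/2 = (1/2)*(-6) = -3)
C = 2*sqrt(5077) (C = sqrt(20308) = 2*sqrt(5077) ≈ 142.51)
y = -11/3 (y = 11/(-3) = 11*(-1/3) = -11/3 ≈ -3.6667)
y - C = -11/3 - 2*sqrt(5077)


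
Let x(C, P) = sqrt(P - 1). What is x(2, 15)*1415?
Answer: 1415*sqrt(14) ≈ 5294.4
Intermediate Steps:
x(C, P) = sqrt(-1 + P)
x(2, 15)*1415 = sqrt(-1 + 15)*1415 = sqrt(14)*1415 = 1415*sqrt(14)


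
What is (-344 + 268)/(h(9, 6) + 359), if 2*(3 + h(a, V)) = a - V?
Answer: -152/715 ≈ -0.21259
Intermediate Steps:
h(a, V) = -3 + a/2 - V/2 (h(a, V) = -3 + (a - V)/2 = -3 + (a/2 - V/2) = -3 + a/2 - V/2)
(-344 + 268)/(h(9, 6) + 359) = (-344 + 268)/((-3 + (½)*9 - ½*6) + 359) = -76/((-3 + 9/2 - 3) + 359) = -76/(-3/2 + 359) = -76/715/2 = -76*2/715 = -152/715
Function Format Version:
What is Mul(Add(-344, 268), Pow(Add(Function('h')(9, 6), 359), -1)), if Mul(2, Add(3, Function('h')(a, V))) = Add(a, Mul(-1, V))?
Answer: Rational(-152, 715) ≈ -0.21259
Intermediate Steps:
Function('h')(a, V) = Add(-3, Mul(Rational(1, 2), a), Mul(Rational(-1, 2), V)) (Function('h')(a, V) = Add(-3, Mul(Rational(1, 2), Add(a, Mul(-1, V)))) = Add(-3, Add(Mul(Rational(1, 2), a), Mul(Rational(-1, 2), V))) = Add(-3, Mul(Rational(1, 2), a), Mul(Rational(-1, 2), V)))
Mul(Add(-344, 268), Pow(Add(Function('h')(9, 6), 359), -1)) = Mul(Add(-344, 268), Pow(Add(Add(-3, Mul(Rational(1, 2), 9), Mul(Rational(-1, 2), 6)), 359), -1)) = Mul(-76, Pow(Add(Add(-3, Rational(9, 2), -3), 359), -1)) = Mul(-76, Pow(Add(Rational(-3, 2), 359), -1)) = Mul(-76, Pow(Rational(715, 2), -1)) = Mul(-76, Rational(2, 715)) = Rational(-152, 715)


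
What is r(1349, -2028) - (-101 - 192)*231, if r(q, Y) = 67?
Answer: 67750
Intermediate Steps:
r(1349, -2028) - (-101 - 192)*231 = 67 - (-101 - 192)*231 = 67 - (-293)*231 = 67 - 1*(-67683) = 67 + 67683 = 67750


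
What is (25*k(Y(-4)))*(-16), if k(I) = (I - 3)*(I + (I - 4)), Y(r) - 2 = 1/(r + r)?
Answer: -225/2 ≈ -112.50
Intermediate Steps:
Y(r) = 2 + 1/(2*r) (Y(r) = 2 + 1/(r + r) = 2 + 1/(2*r))
k(I) = (-4 + 2*I)*(-3 + I) (k(I) = (-3 + I)*(I + (-4 + I)) = (-3 + I)*(-4 + 2*I) = (-4 + 2*I)*(-3 + I))
(25*k(Y(-4)))*(-16) = (25*(12 - 10*(2 + (½)/(-4)) + 2*(2 + (½)/(-4))²))*(-16) = (25*(12 - 10*(2 + (½)*(-¼)) + 2*(2 + (½)*(-¼))²))*(-16) = (25*(12 - 10*(2 - ⅛) + 2*(2 - ⅛)²))*(-16) = (25*(12 - 10*15/8 + 2*(15/8)²))*(-16) = (25*(12 - 75/4 + 2*(225/64)))*(-16) = (25*(12 - 75/4 + 225/32))*(-16) = (25*(9/32))*(-16) = (225/32)*(-16) = -225/2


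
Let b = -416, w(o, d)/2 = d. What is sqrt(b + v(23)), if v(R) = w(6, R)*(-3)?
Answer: I*sqrt(554) ≈ 23.537*I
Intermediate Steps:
w(o, d) = 2*d
v(R) = -6*R (v(R) = (2*R)*(-3) = -6*R)
sqrt(b + v(23)) = sqrt(-416 - 6*23) = sqrt(-416 - 138) = sqrt(-554) = I*sqrt(554)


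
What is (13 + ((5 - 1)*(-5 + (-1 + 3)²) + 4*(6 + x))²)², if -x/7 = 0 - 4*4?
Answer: 47977207369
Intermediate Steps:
x = 112 (x = -7*(0 - 4*4) = -7*(0 - 16) = -7*(-16) = 112)
(13 + ((5 - 1)*(-5 + (-1 + 3)²) + 4*(6 + x))²)² = (13 + ((5 - 1)*(-5 + (-1 + 3)²) + 4*(6 + 112))²)² = (13 + (4*(-5 + 2²) + 4*118)²)² = (13 + (4*(-5 + 4) + 472)²)² = (13 + (4*(-1) + 472)²)² = (13 + (-4 + 472)²)² = (13 + 468²)² = (13 + 219024)² = 219037² = 47977207369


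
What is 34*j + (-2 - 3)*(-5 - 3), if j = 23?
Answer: 822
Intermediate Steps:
34*j + (-2 - 3)*(-5 - 3) = 34*23 + (-2 - 3)*(-5 - 3) = 782 - 5*(-8) = 782 + 40 = 822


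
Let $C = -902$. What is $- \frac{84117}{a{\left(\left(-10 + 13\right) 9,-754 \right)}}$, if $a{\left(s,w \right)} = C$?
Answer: $\frac{7647}{82} \approx 93.256$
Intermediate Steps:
$a{\left(s,w \right)} = -902$
$- \frac{84117}{a{\left(\left(-10 + 13\right) 9,-754 \right)}} = - \frac{84117}{-902} = \left(-84117\right) \left(- \frac{1}{902}\right) = \frac{7647}{82}$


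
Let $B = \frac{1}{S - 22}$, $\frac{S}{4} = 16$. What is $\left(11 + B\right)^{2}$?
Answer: $\frac{214369}{1764} \approx 121.52$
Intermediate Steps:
$S = 64$ ($S = 4 \cdot 16 = 64$)
$B = \frac{1}{42}$ ($B = \frac{1}{64 - 22} = \frac{1}{42} \approx 0.02381$)
$\left(11 + B\right)^{2} = \left(11 + \frac{1}{42}\right)^{2} = \left(\frac{463}{42}\right)^{2} = \frac{214369}{1764}$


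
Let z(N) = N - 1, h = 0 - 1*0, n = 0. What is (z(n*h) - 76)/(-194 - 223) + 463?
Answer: 193148/417 ≈ 463.18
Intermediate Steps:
h = 0 (h = 0 + 0 = 0)
z(N) = -1 + N
(z(n*h) - 76)/(-194 - 223) + 463 = ((-1 + 0*0) - 76)/(-194 - 223) + 463 = ((-1 + 0) - 76)/(-417) + 463 = (-1 - 76)*(-1/417) + 463 = -77*(-1/417) + 463 = 77/417 + 463 = 193148/417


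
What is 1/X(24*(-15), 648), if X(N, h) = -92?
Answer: -1/92 ≈ -0.010870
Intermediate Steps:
1/X(24*(-15), 648) = 1/(-92) = -1/92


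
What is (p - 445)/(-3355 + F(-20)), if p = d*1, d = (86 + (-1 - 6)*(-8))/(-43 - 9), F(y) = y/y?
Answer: 11641/87204 ≈ 0.13349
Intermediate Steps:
F(y) = 1
d = -71/26 (d = (86 - 7*(-8))/(-52) = (86 + 56)*(-1/52) = 142*(-1/52) = -71/26 ≈ -2.7308)
p = -71/26 (p = -71/26*1 = -71/26 ≈ -2.7308)
(p - 445)/(-3355 + F(-20)) = (-71/26 - 445)/(-3355 + 1) = -11641/26/(-3354) = -11641/26*(-1/3354) = 11641/87204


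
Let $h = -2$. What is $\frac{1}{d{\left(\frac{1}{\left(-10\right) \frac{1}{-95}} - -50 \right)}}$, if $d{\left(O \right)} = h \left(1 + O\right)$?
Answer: $- \frac{1}{121} \approx -0.0082645$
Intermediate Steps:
$d{\left(O \right)} = -2 - 2 O$ ($d{\left(O \right)} = - 2 \left(1 + O\right) = -2 - 2 O$)
$\frac{1}{d{\left(\frac{1}{\left(-10\right) \frac{1}{-95}} - -50 \right)}} = \frac{1}{-2 - 2 \left(\frac{1}{\left(-10\right) \frac{1}{-95}} - -50\right)} = \frac{1}{-2 - 2 \left(\frac{1}{\left(-10\right) \left(- \frac{1}{95}\right)} + 50\right)} = \frac{1}{-2 - 2 \left(\frac{1}{\frac{2}{19}} + 50\right)} = \frac{1}{-2 - 2 \left(\frac{19}{2} + 50\right)} = \frac{1}{-2 - 119} = \frac{1}{-121} = - \frac{1}{121}$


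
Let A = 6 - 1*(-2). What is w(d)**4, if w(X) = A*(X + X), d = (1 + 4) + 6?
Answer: 959512576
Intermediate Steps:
A = 8 (A = 6 + 2 = 8)
d = 11 (d = 5 + 6 = 11)
w(X) = 16*X (w(X) = 8*(X + X) = 8*(2*X) = 16*X)
w(d)**4 = (16*11)**4 = 176**4 = 959512576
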